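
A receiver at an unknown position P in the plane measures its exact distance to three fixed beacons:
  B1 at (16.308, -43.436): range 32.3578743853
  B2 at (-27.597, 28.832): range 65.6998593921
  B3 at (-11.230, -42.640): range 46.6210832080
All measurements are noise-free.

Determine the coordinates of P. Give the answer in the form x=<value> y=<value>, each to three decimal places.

eq1: (x − 16.308)² + (y + 43.436)² = 32.3578743853²
eq2: (x + 27.597)² + (y − 28.832)² = 65.6998593921²
eq3: (x + 11.230)² + (y + 42.640)² = 46.6210832080²
eq3−eq2, eq3−eq1 (x²,y² cancel):
  -32.734·x + 142.944·y = -2494.349992
  55.076·x − 1.592·y = 1334.847825
det = -32.734·-1.592 − 142.944·55.076 = -7820.671216
x = (-2494.349992·-1.592 − 142.944·1334.847825) / -7820.671216 = 23.890211
y = (-32.734·1334.847825 − -2494.349992·55.076) / -7820.671216 = -11.979012

x=23.890 y=-11.979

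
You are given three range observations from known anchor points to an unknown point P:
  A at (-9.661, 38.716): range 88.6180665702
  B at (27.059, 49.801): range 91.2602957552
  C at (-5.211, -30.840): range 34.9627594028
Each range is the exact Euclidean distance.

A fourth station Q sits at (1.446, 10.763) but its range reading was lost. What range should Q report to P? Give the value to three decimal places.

58.627

eq1: (x + 9.661)² + (y − 38.716)² = 88.6180665702²
eq2: (x − 27.059)² + (y − 49.801)² = 91.2602957552²
eq3: (x + 5.211)² + (y + 30.840)² = 34.9627594028²
eq1−eq3, eq1−eq2 (x²,y² cancel):
  8.900·x − 139.112·y = 6016.763722
  73.440·x + 22.170·y = 1144.785646
det = 8.900·22.170 − -139.112·73.440 = 10413.698280
x = (6016.763722·22.170 − -139.112·1144.785646) / 10413.698280 = 28.101935
y = (8.900·1144.785646 − 6016.763722·73.440) / 10413.698280 = -41.453336
|P − Q| = √((28.101935 − 1.446)² + (-41.453336 − 10.763)²) = 58.626655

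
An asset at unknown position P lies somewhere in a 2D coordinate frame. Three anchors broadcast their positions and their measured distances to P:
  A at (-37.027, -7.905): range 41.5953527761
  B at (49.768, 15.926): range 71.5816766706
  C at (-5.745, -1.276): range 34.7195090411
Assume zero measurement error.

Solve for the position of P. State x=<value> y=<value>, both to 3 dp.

eq1: (x + 37.027)² + (y + 7.905)² = 41.5953527761²
eq2: (x − 49.768)² + (y − 15.926)² = 71.5816766706²
eq3: (x + 5.745)² + (y + 1.276)² = 34.7195090411²
eq2−eq3, eq2−eq1 (x²,y² cancel):
  -111.026·x − 34.404·y = 1222.634028
  -173.590·x − 47.662·y = 2096.759516
det = -111.026·-47.662 − -34.404·-173.590 = -680.469148
x = (1222.634028·-47.662 − -34.404·2096.759516) / -680.469148 = -20.373784
y = (-111.026·2096.759516 − 1222.634028·-173.590) / -680.469148 = 30.211188

x=-20.374 y=30.211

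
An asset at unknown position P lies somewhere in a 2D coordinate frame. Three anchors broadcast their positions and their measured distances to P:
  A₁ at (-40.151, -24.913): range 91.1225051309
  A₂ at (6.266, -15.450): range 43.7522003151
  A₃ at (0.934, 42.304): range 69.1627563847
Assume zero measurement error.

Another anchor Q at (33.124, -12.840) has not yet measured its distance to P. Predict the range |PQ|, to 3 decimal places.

eq1: (x + 40.151)² + (y + 24.913)² = 91.1225051309²
eq2: (x − 6.266)² + (y + 15.450)² = 43.7522003151²
eq3: (x − 0.934)² + (y − 42.304)² = 69.1627563847²
eq2−eq3, eq2−eq1 (x²,y² cancel):
  -10.664·x + 115.508·y = -1356.696322
  -92.834·x − 18.926·y = -4434.260795
det = -10.664·-18.926 − 115.508·-92.834 = 10924.896536
x = (-1356.696322·-18.926 − 115.508·-4434.260795) / 10924.896536 = 49.233366
y = (-10.664·-4434.260795 − -1356.696322·-92.834) / 10924.896536 = -7.200122
|P − Q| = √((49.233366 − 33.124)² + (-7.200122 − -12.840)²) = 17.068096

17.068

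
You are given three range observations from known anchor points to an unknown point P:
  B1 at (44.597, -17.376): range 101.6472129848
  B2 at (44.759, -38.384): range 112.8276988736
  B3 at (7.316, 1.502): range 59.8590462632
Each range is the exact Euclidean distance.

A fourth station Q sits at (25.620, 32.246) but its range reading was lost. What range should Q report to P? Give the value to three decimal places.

71.831

eq1: (x − 44.597)² + (y + 17.376)² = 101.6472129848²
eq2: (x − 44.759)² + (y + 38.384)² = 112.8276988736²
eq3: (x − 7.316)² + (y − 1.502)² = 59.8590462632²
eq1−eq2, eq1−eq3 (x²,y² cancel):
  0.324·x − 42.016·y = -1212.051974
  -74.562·x + 37.756·y = 4514.012563
det = 0.324·37.756 − -42.016·-74.562 = -3120.564048
x = (-1212.051974·37.756 − -42.016·4514.012563) / -3120.564048 = -46.112983
y = (0.324·4514.012563 − -1212.051974·-74.562) / -3120.564048 = 28.491798
|P − Q| = √((-46.112983 − 25.620)² + (28.491798 − 32.246)²) = 71.831156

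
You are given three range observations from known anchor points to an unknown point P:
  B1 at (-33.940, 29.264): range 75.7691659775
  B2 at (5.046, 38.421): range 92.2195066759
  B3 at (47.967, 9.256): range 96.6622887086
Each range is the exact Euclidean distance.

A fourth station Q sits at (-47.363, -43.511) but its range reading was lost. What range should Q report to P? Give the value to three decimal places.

eq1: (x + 33.940)² + (y − 29.264)² = 75.7691659775²
eq2: (x − 5.046)² + (y − 38.421)² = 92.2195066759²
eq3: (x − 47.967)² + (y − 9.256)² = 96.6622887086²
eq3−eq2, eq3−eq1 (x²,y² cancel):
  -85.842·x + 58.330·y = -45.710621
  -163.814·x + 40.016·y = 3224.430216
det = -85.842·40.016 − 58.330·-163.814 = 6120.217148
x = (-45.710621·40.016 − 58.330·3224.430216) / 6120.217148 = -31.029973
y = (-85.842·3224.430216 − -45.710621·-163.814) / 6120.217148 = -46.449263
|P − Q| = √((-31.029973 − -47.363)² + (-46.449263 − -43.511)²) = 16.595215

16.595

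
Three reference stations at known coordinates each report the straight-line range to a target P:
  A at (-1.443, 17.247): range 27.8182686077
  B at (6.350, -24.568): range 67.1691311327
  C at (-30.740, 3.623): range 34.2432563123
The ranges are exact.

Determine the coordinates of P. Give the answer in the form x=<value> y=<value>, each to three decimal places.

eq1: (x + 1.443)² + (y − 17.247)² = 27.8182686077²
eq2: (x − 6.350)² + (y + 24.568)² = 67.1691311327²
eq3: (x + 30.740)² + (y − 3.623)² = 34.2432563123²
eq1−eq3, eq1−eq2 (x²,y² cancel):
  -58.594·x − 27.248·y = 259.787936
  15.586·x − 83.630·y = -3393.468243
det = -58.594·-83.630 − -27.248·15.586 = 5324.903548
x = (259.787936·-83.630 − -27.248·-3393.468243) / 5324.903548 = -21.444762
y = (-58.594·-3393.468243 − 259.787936·15.586) / 5324.903548 = 36.580536

x=-21.445 y=36.581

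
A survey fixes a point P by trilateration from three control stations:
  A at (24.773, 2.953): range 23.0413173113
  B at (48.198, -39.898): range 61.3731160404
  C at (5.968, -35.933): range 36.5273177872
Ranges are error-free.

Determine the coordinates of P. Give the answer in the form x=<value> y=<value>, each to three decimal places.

x=1.878 y=0.365

eq1: (x − 24.773)² + (y − 2.953)² = 23.0413173113²
eq2: (x − 48.198)² + (y + 39.898)² = 61.3731160404²
eq3: (x − 5.968)² + (y + 35.933)² = 36.5273177872²
eq3−eq1, eq3−eq2 (x²,y² cancel):
  37.610·x + 77.772·y = 98.966866
  84.460·x − 7.930·y = 155.685667
det = 37.610·-7.930 − 77.772·84.460 = -6866.870420
x = (98.966866·-7.930 − 77.772·155.685667) / -6866.870420 = 1.877535
y = (37.610·155.685667 − 98.966866·84.460) / -6866.870420 = 0.364563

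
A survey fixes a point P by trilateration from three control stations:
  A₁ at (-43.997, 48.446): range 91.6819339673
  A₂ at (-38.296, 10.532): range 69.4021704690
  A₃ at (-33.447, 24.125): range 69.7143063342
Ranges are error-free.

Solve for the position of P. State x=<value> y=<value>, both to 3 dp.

eq1: (x + 43.997)² + (y − 48.446)² = 91.6819339673²
eq2: (x + 38.296)² + (y − 10.532)² = 69.4021704690²
eq3: (x + 33.447)² + (y − 24.125)² = 69.7143063342²
eq1−eq2, eq1−eq3 (x²,y² cancel):
  11.402·x − 75.828·y = 883.671465
  21.100·x − 48.642·y = 963.459017
det = 11.402·-48.642 − -75.828·21.100 = 1045.354716
x = (883.671465·-48.642 − -75.828·963.459017) / 1045.354716 = 28.768821
y = (11.402·963.459017 − 883.671465·21.100) / 1045.354716 = -7.327760

x=28.769 y=-7.328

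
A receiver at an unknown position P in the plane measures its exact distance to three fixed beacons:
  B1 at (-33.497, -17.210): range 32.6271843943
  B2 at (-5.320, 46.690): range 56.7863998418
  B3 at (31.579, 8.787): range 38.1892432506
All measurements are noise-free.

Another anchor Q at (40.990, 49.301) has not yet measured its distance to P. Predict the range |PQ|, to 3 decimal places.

eq1: (x + 33.497)² + (y + 17.210)² = 32.6271843943²
eq2: (x + 5.320)² + (y − 46.690)² = 56.7863998418²
eq3: (x − 31.579)² + (y − 8.787)² = 38.1892432506²
eq3−eq1, eq3−eq2 (x²,y² cancel):
  -130.152·x − 51.994·y = 737.673638
  -73.798·x + 75.806·y = -632.463017
det = -130.152·75.806 − -51.994·-73.798 = -13703.355724
x = (737.673638·75.806 − -51.994·-632.463017) / -13703.355724 = -1.681034
y = (-130.152·-632.463017 − 737.673638·-73.798) / -13703.355724 = -9.979684
|P − Q| = √((-1.681034 − 40.990)² + (-9.979684 − 49.301)²) = 73.041199

73.041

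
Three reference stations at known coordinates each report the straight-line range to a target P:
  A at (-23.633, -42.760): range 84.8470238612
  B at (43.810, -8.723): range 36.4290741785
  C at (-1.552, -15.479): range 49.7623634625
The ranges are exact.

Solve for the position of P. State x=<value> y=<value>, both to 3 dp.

eq1: (x + 23.633)² + (y + 42.760)² = 84.8470238612²
eq2: (x − 43.810)² + (y + 8.723)² = 36.4290741785²
eq3: (x + 1.552)² + (y + 15.479)² = 49.7623634625²
eq3−eq2, eq3−eq1 (x²,y² cancel):
  90.724·x + 13.512·y = 2902.614056
  -44.162·x − 54.562·y = -2577.796497
det = 90.724·-54.562 − 13.512·-44.162 = -4353.365944
x = (2902.614056·-54.562 − 13.512·-2577.796497) / -4353.365944 = 28.378327
y = (90.724·-2577.796497 − 2902.614056·-44.162) / -4353.365944 = 24.276105

x=28.378 y=24.276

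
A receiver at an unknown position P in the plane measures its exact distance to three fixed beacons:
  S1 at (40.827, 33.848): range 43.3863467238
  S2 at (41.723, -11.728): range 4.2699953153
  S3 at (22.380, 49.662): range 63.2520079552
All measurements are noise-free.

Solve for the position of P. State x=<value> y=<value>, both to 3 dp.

x=45.244 y=-9.313

eq1: (x − 40.827)² + (y − 33.848)² = 43.3863467238²
eq2: (x − 41.723)² + (y + 11.728)² = 4.2699953153²
eq3: (x − 22.380)² + (y − 49.662)² = 63.2520079552²
eq3−eq2, eq3−eq1 (x²,y² cancel):
  38.686·x − 122.780·y = 2893.759719
  36.894·x − 31.628·y = 1963.793817
det = 38.686·-31.628 − -122.780·36.894 = 3306.284512
x = (2893.759719·-31.628 − -122.780·1963.793817) / 3306.284512 = 45.244374
y = (38.686·1963.793817 − 2893.759719·36.894) / 3306.284512 = -9.312884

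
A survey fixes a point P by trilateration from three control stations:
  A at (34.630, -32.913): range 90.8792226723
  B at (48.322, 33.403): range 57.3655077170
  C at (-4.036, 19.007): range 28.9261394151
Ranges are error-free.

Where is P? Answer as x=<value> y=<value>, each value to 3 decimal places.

x=-7.219 y=47.758

eq1: (x − 34.630)² + (y + 32.913)² = 90.8792226723²
eq2: (x − 48.322)² + (y − 33.403)² = 57.3655077170²
eq3: (x + 4.036)² + (y − 19.007)² = 28.9261394151²
eq3−eq2, eq3−eq1 (x²,y² cancel):
  104.716·x + 28.792·y = 619.140814
  77.332·x − 103.840·y = -5517.364448
det = 104.716·-103.840 − 28.792·77.332 = -13100.252384
x = (619.140814·-103.840 − 28.792·-5517.364448) / -13100.252384 = -7.218516
y = (104.716·-5517.364448 − 619.140814·77.332) / -13100.252384 = 47.757533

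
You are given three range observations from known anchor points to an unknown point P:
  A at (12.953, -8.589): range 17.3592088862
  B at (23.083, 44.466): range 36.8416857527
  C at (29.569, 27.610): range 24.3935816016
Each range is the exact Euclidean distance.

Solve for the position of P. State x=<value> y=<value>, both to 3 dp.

eq1: (x − 12.953)² + (y + 8.589)² = 17.3592088862²
eq2: (x − 23.083)² + (y − 44.466)² = 36.8416857527²
eq3: (x − 29.569)² + (y − 27.610)² = 24.3935816016²
eq1−eq2, eq1−eq3 (x²,y² cancel):
  20.260·x + 106.110·y = 1212.531239
  33.232·x + 72.398·y = 1101.382041
det = 20.260·72.398 − 106.110·33.232 = -2059.464040
x = (1212.531239·72.398 − 106.110·1101.382041) / -2059.464040 = 14.121544
y = (20.260·1101.382041 − 1212.531239·33.232) / -2059.464040 = 8.730834

x=14.122 y=8.731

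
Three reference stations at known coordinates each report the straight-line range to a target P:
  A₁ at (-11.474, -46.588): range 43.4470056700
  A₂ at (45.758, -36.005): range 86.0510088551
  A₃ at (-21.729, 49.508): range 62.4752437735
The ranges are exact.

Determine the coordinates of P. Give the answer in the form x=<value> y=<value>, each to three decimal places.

x=-36.630 y=-11.164

eq1: (x + 11.474)² + (y + 46.588)² = 43.4470056700²
eq2: (x − 45.758)² + (y + 36.005)² = 86.0510088551²
eq3: (x + 21.729)² + (y − 49.508)² = 62.4752437735²
eq2−eq3, eq2−eq1 (x²,y² cancel):
  -134.974·x + 171.026·y = 3034.656956
  -114.464·x − 21.166·y = 4429.073654
det = -134.974·-21.166 − 171.026·-114.464 = 22433.179748
x = (3034.656956·-21.166 − 171.026·4429.073654) / 22433.179748 = -36.629595
y = (-134.974·4429.073654 − 3034.656956·-114.464) / 22433.179748 = -11.164303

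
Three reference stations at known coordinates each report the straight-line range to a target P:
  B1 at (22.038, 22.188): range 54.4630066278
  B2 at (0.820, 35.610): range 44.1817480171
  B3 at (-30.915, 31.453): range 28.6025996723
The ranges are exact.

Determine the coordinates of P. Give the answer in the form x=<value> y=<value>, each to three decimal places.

eq1: (x − 22.038)² + (y − 22.188)² = 54.4630066278²
eq2: (x − 0.820)² + (y − 35.610)² = 44.1817480171²
eq3: (x + 30.915)² + (y − 31.453)² = 28.6025996723²
eq1−eq3, eq1−eq2 (x²,y² cancel):
  -105.906·x + 18.530·y = 3115.158029
  -42.436·x + 26.844·y = 1304.955945
det = -105.906·26.844 − 18.530·-42.436 = -2056.601584
x = (3115.158029·26.844 − 18.530·1304.955945) / -2056.601584 = -28.903249
y = (-105.906·1304.955945 − 3115.158029·-42.436) / -2056.601584 = 2.921236

x=-28.903 y=2.921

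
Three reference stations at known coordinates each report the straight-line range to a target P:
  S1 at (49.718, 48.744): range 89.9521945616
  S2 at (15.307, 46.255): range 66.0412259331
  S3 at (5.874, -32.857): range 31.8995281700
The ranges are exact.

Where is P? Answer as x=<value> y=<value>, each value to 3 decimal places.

eq1: (x − 49.718)² + (y − 48.744)² = 89.9521945616²
eq2: (x − 15.307)² + (y − 46.255)² = 66.0412259331²
eq3: (x − 5.874)² + (y + 32.857)² = 31.8995281700²
eq3−eq1, eq3−eq2 (x²,y² cancel):
  87.688·x + 163.202·y = -3340.046674
  18.866·x + 158.224·y = -2084.120676
det = 87.688·158.224 − 163.202·18.866 = 10795.377180
x = (-3340.046674·158.224 − 163.202·-2084.120676) / 10795.377180 = -17.446624
y = (87.688·-2084.120676 − -3340.046674·18.866) / 10795.377180 = -11.091697

x=-17.447 y=-11.092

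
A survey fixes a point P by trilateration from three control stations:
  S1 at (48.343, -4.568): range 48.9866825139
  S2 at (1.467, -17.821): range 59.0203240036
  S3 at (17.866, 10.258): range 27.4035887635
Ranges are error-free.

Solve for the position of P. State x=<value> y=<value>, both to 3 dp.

x=22.777 y=37.218

eq1: (x − 48.343)² + (y + 4.568)² = 48.9866825139²
eq2: (x − 1.467)² + (y + 17.821)² = 59.0203240036²
eq3: (x − 17.866)² + (y − 10.258)² = 27.4035887635²
eq2−eq1, eq2−eq3 (x²,y² cancel):
  93.752·x + 26.506·y = 3121.875725
  32.798·x + 56.158·y = 2837.122358
det = 93.752·56.158 − 26.506·32.798 = 4395.581028
x = (3121.875725·56.158 − 26.506·2837.122358) / 4395.581028 = 22.776860
y = (93.752·2837.122358 − 3121.875725·32.798) / 4395.581028 = 37.217973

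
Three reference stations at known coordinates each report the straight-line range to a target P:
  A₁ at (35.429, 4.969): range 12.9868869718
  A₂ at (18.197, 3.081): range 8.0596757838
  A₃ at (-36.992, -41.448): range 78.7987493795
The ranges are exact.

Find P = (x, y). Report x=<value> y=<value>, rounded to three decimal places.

eq1: (x − 35.429)² + (y − 4.969)² = 12.9868869718²
eq2: (x − 18.197)² + (y − 3.081)² = 8.0596757838²
eq3: (x + 36.992)² + (y + 41.448)² = 78.7987493795²
eq3−eq2, eq3−eq1 (x²,y² cancel):
  110.378·x + 89.058·y = 3398.563132
  144.842·x + 92.834·y = 4234.143905
det = 110.378·92.834 − 89.058·144.842 = -2652.507584
x = (3398.563132·92.834 − 89.058·4234.143905) / -2652.507584 = 23.216589
y = (110.378·4234.143905 − 3398.563132·144.842) / -2652.507584 = 9.386720

x=23.217 y=9.387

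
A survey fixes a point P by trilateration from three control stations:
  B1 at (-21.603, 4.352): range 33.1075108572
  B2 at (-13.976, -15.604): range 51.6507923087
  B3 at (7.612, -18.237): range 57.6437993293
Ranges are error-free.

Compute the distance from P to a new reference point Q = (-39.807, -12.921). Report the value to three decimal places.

56.327

eq1: (x + 21.603)² + (y − 4.352)² = 33.1075108572²
eq2: (x + 13.976)² + (y + 15.604)² = 51.6507923087²
eq3: (x − 7.612)² + (y + 18.237)² = 57.6437993293²
eq2−eq1, eq2−eq3 (x²,y² cancel):
  -15.254·x + 39.912·y = 1618.513192
  43.176·x − 5.266·y = -703.285934
det = -15.254·-5.266 − 39.912·43.176 = -1642.912948
x = (1618.513192·-5.266 − 39.912·-703.285934) / -1642.912948 = -11.897440
y = (-15.254·-703.285934 − 1618.513192·43.176) / -1642.912948 = 36.004952
|P − Q| = √((-11.897440 − -39.807)² + (36.004952 − -12.921)²) = 56.326657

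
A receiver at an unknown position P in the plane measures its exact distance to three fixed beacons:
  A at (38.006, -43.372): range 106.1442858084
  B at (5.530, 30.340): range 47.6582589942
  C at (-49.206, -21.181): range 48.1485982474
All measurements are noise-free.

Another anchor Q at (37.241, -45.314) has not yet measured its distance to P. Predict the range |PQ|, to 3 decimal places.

106.863

eq1: (x − 38.006)² + (y + 43.372)² = 106.1442858084²
eq2: (x − 5.530)² + (y − 30.340)² = 47.6582589942²
eq3: (x + 49.206)² + (y + 21.181)² = 48.1485982474²
eq1−eq3, eq1−eq2 (x²,y² cancel):
  -174.424·x + 44.382·y = 8492.600674
  -64.952·x + 147.424·y = 6620.809839
det = -174.424·147.424 − 44.382·-64.952 = -22831.584112
x = (8492.600674·147.424 − 44.382·6620.809839) / -22831.584112 = -41.966794
y = (-174.424·6620.809839 − 8492.600674·-64.952) / -22831.584112 = 26.420275
|P − Q| = √((-41.966794 − 37.241)² + (26.420275 − -45.314)²) = 106.862907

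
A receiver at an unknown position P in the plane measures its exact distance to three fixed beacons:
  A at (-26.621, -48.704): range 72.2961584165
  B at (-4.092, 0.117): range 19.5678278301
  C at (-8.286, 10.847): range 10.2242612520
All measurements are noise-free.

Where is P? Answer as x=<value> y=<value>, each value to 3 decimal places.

x=-3.102 y=19.660

eq1: (x + 26.621)² + (y + 48.704)² = 72.2961584165²
eq2: (x + 4.092)² + (y − 0.117)² = 19.5678278301²
eq3: (x + 8.286)² + (y − 10.847)² = 10.2242612520²
eq3−eq1, eq3−eq2 (x²,y² cancel):
  -36.670·x − 119.102·y = -2227.756952
  8.388·x − 21.460·y = -447.921420
det = -36.670·-21.460 − -119.102·8.388 = 1785.965776
x = (-2227.756952·-21.460 − -119.102·-447.921420) / 1785.965776 = -3.102340
y = (-36.670·-447.921420 − -2227.756952·8.388) / 1785.965776 = 19.659785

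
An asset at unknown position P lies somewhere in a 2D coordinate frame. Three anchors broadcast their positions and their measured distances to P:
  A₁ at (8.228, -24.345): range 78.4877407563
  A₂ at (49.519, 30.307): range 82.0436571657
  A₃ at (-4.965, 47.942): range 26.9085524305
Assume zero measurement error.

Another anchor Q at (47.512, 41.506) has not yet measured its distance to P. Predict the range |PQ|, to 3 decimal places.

79.014

eq1: (x − 8.228)² + (y + 24.345)² = 78.4877407563²
eq2: (x − 49.519)² + (y − 30.307)² = 82.0436571657²
eq3: (x + 4.965)² + (y − 47.942)² = 26.9085524305²
eq1−eq3, eq1−eq2 (x²,y² cancel):
  -26.386·x + 144.574·y = 7098.962835
  82.582·x + 109.304·y = 2139.430369
det = -26.386·109.304 − 144.574·82.582 = -14823.305412
x = (7098.962835·109.304 − 144.574·2139.430369) / -14823.305412 = -31.480093
y = (-26.386·2139.430369 − 7098.962835·82.582) / -14823.305412 = 43.357237
|P − Q| = √((-31.480093 − 47.512)² + (43.357237 − 41.506)²) = 79.013782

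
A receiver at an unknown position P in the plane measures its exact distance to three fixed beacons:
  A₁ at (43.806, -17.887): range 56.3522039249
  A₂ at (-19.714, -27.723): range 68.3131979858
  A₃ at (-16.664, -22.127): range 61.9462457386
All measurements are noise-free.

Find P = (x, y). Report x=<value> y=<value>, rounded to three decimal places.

x=15.478 y=30.828

eq1: (x − 43.806)² + (y + 17.887)² = 56.3522039249²
eq2: (x + 19.714)² + (y + 27.723)² = 68.3131979858²
eq3: (x + 16.664)² + (y + 22.127)² = 61.9462457386²
eq1−eq3, eq1−eq2 (x²,y² cancel):
  -120.940·x − 8.480·y = -2133.383854
  -127.040·x − 19.672·y = -2572.826012
det = -120.940·-19.672 − -8.480·-127.040 = 1301.832480
x = (-2133.383854·-19.672 − -8.480·-2572.826012) / 1301.832480 = 15.478460
y = (-120.940·-2572.826012 − -2133.383854·-127.040) / 1301.832480 = 30.827694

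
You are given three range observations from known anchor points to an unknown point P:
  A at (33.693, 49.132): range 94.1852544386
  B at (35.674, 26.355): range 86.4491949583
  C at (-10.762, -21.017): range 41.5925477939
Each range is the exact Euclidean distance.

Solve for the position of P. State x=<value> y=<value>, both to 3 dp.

eq1: (x − 33.693)² + (y − 49.132)² = 94.1852544386²
eq2: (x − 35.674)² + (y − 26.355)² = 86.4491949583²
eq3: (x + 10.762)² + (y + 21.017)² = 41.5925477939²
eq3−eq1, eq3−eq2 (x²,y² cancel):
  88.910·x + 140.298·y = -4149.285382
  92.872·x + 94.744·y = -4333.837909
det = 88.910·94.744 − 140.298·92.872 = -4606.066816
x = (-4149.285382·94.744 − 140.298·-4333.837909) / -4606.066816 = -46.657790
y = (88.910·-4333.837909 − -4149.285382·92.872) / -4606.066816 = -0.006709

x=-46.658 y=-0.007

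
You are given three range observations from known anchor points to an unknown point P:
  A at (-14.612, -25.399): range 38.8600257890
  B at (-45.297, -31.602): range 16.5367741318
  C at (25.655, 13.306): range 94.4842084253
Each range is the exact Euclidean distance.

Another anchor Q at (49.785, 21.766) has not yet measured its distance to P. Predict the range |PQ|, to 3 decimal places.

118.681

eq1: (x + 14.612)² + (y + 25.399)² = 38.8600257890²
eq2: (x + 45.297)² + (y + 31.602)² = 16.5367741318²
eq3: (x − 25.655)² + (y − 13.306)² = 94.4842084253²
eq3−eq2, eq3−eq1 (x²,y² cancel):
  -141.904·x − 89.816·y = 10869.076695
  -80.534·x − 77.410·y = 7440.555121
det = -141.904·-77.410 − -89.816·-80.534 = 3751.546896
x = (10869.076695·-77.410 − -89.816·7440.555121) / 3751.546896 = -46.139455
y = (-141.904·7440.555121 − 10869.076695·-80.534) / 3751.546896 = -48.117301
|P − Q| = √((-46.139455 − 49.785)² + (-48.117301 − 21.766)²) = 118.680987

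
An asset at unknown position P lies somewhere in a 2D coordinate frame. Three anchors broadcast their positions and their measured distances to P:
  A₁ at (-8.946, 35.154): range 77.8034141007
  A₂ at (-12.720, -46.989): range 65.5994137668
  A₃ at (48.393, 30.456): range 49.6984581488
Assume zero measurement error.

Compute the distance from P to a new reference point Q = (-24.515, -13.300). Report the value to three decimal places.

eq1: (x + 8.946)² + (y − 35.154)² = 77.8034141007²
eq2: (x + 12.720)² + (y + 46.989)² = 65.5994137668²
eq3: (x − 48.393)² + (y − 30.456)² = 49.6984581488²
eq3−eq1, eq3−eq2 (x²,y² cancel):
  -114.678·x + 9.396·y = -5537.050256
  -122.226·x − 154.890·y = -2733.032208
det = -114.678·-154.890 − 9.396·-122.226 = 18910.910916
x = (-5537.050256·-154.890 − 9.396·-2733.032208) / 18910.910916 = 46.709188
y = (-114.678·-2733.032208 − -5537.050256·-122.226) / 18910.910916 = -19.213926
|P − Q| = √((46.709188 − -24.515)² + (-19.213926 − -13.300)²) = 71.469290

71.469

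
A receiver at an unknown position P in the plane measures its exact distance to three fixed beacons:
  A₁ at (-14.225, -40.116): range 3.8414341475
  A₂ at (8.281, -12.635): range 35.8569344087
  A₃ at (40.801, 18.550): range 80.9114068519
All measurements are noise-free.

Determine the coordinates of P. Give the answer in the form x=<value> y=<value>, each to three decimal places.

eq1: (x + 14.225)² + (y + 40.116)² = 3.8414341475²
eq2: (x − 8.281)² + (y + 12.635)² = 35.8569344087²
eq3: (x − 40.801)² + (y − 18.550)² = 80.9114068519²
eq2−eq1, eq2−eq3 (x²,y² cancel):
  -45.012·x − 54.962·y = 2854.389024
  65.040·x + 62.370·y = -3480.330099
det = -45.012·62.370 − -54.962·65.040 = 767.330040
x = (2854.389024·62.370 − -54.962·-3480.330099) / 767.330040 = -17.277649
y = (-45.012·-3480.330099 − 2854.389024·65.040) / 767.330040 = -37.784059

x=-17.278 y=-37.784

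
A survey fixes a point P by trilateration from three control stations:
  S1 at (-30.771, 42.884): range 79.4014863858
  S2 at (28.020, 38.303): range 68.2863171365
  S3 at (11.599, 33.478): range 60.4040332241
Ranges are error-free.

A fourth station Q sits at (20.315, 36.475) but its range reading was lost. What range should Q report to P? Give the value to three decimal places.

eq1: (x + 30.771)² + (y − 42.884)² = 79.4014863858²
eq2: (x − 28.020)² + (y − 38.303)² = 68.2863171365²
eq3: (x − 11.599)² + (y − 33.478)² = 60.4040332241²
eq1−eq3, eq1−eq2 (x²,y² cancel):
  84.740·x − 18.812·y = 1125.370199
  117.582·x − 9.162·y = 1107.923244
det = 84.740·-9.162 − -18.812·117.582 = 1435.564704
x = (1125.370199·-9.162 − -18.812·1107.923244) / 1435.564704 = 7.336214
y = (84.740·1107.923244 − 1125.370199·117.582) / 1435.564704 = -26.775431
|P − Q| = √((7.336214 − 20.315)² + (-26.775431 − 36.475)²) = 64.568304

64.568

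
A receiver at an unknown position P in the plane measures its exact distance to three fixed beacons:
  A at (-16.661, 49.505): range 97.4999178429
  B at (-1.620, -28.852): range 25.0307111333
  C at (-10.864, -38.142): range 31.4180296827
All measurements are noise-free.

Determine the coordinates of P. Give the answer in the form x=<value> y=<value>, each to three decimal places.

eq1: (x + 16.661)² + (y − 49.505)² = 97.4999178429²
eq2: (x + 1.620)² + (y + 28.852)² = 25.0307111333²
eq3: (x + 10.864)² + (y + 38.142)² = 31.4180296827²
eq1−eq3, eq1−eq2 (x²,y² cancel):
  11.594·x − 175.294·y = 7363.646104
  30.082·x − 156.714·y = 6986.425838
det = 11.594·-156.714 − -175.294·30.082 = 3456.251992
x = (7363.646104·-156.714 − -175.294·6986.425838) / 3456.251992 = 20.453397
y = (11.594·6986.425838 − 7363.646104·30.082) / 3456.251992 = -40.654611

x=20.453 y=-40.655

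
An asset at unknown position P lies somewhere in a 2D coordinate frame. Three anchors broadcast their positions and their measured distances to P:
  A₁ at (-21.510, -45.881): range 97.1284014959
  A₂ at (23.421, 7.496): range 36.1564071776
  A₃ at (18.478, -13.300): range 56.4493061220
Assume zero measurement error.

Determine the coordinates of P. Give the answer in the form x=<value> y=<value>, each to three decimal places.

x=17.343 y=43.138

eq1: (x + 21.510)² + (y + 45.881)² = 97.1284014959²
eq2: (x − 23.421)² + (y − 7.496)² = 36.1564071776²
eq3: (x − 18.478)² + (y + 13.300)² = 56.4493061220²
eq3−eq1, eq3−eq2 (x²,y² cancel):
  -79.976·x − 65.162·y = -4197.982439
  9.886·x + 41.592·y = 1965.645155
det = -79.976·41.592 − -65.162·9.886 = -2682.170260
x = (-4197.982439·41.592 − -65.162·1965.645155) / -2682.170260 = 17.343088
y = (-79.976·1965.645155 − -4197.982439·9.886) / -2682.170260 = 43.137896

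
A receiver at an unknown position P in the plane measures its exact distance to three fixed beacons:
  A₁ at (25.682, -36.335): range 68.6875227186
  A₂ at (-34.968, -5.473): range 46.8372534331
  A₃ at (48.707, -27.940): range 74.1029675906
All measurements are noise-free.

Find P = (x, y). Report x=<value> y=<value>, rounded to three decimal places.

eq1: (x − 25.682)² + (y + 36.335)² = 68.6875227186²
eq2: (x + 34.968)² + (y + 5.473)² = 46.8372534331²
eq3: (x − 48.707)² + (y + 27.940)² = 74.1029675906²
eq2−eq1, eq2−eq3 (x²,y² cancel):
  121.300·x − 61.724·y = -1797.164872
  167.350·x − 44.934·y = -1397.220801
det = 121.300·-44.934 − -61.724·167.350 = 4879.017200
x = (-1797.164872·-44.934 − -61.724·-1397.220801) / 4879.017200 = -1.124868
y = (121.300·-1397.220801 − -1797.164872·167.350) / 4879.017200 = 26.905553

x=-1.125 y=26.906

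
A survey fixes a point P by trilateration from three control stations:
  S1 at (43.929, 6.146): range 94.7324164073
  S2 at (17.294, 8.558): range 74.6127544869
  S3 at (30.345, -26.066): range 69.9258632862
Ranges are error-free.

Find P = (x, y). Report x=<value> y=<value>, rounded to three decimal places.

eq1: (x − 43.929)² + (y − 6.146)² = 94.7324164073²
eq2: (x − 17.294)² + (y − 8.558)² = 74.6127544869²
eq3: (x − 30.345)² + (y + 26.066)² = 69.9258632862²
eq2−eq1, eq2−eq3 (x²,y² cancel):
  53.270·x − 4.824·y = -1811.959029
  26.102·x − 69.248·y = 1905.370357
det = 53.270·-69.248 − -4.824·26.102 = -3562.924912
x = (-1811.959029·-69.248 − -4.824·1905.370357) / -3562.924912 = -37.796487
y = (53.270·1905.370357 − -1811.959029·26.102) / -3562.924912 = -41.761990

x=-37.796 y=-41.762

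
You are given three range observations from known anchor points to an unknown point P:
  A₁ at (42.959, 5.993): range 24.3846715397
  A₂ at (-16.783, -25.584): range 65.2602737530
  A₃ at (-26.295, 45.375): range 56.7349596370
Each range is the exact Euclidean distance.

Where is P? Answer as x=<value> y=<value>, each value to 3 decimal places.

x=26.099 y=23.610

eq1: (x − 42.959)² + (y − 5.993)² = 24.3846715397²
eq2: (x + 16.783)² + (y + 25.584)² = 65.2602737530²
eq3: (x + 26.295)² + (y − 45.375)² = 56.7349596370²
eq3−eq1, eq3−eq2 (x²,y² cancel):
  138.508·x − 78.764·y = 1755.317519
  19.024·x − 141.918·y = -2854.155190
det = 138.508·-141.918 − -78.764·19.024 = -18158.372008
x = (1755.317519·-141.918 − -78.764·-2854.155190) / -18158.372008 = 26.099026
y = (138.508·-2854.155190 − 1755.317519·19.024) / -18158.372008 = 23.609853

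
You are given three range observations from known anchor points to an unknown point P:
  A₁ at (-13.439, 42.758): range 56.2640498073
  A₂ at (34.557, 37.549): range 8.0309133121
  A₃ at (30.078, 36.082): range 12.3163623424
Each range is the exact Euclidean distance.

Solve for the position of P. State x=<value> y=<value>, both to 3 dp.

eq1: (x + 13.439)² + (y − 42.758)² = 56.2640498073²
eq2: (x − 34.557)² + (y − 37.549)² = 8.0309133121²
eq3: (x − 30.078)² + (y − 36.082)² = 12.3163623424²
eq2−eq3, eq2−eq1 (x²,y² cancel):
  -8.958·x − 2.934·y = -484.714055
  -95.992·x + 10.418·y = -3696.408097
det = -8.958·10.418 − -2.934·-95.992 = -374.964972
x = (-484.714055·10.418 − -2.934·-3696.408097) / -374.964972 = 42.390659
y = (-8.958·-3696.408097 − -484.714055·-95.992) / -374.964972 = 35.780003

x=42.391 y=35.780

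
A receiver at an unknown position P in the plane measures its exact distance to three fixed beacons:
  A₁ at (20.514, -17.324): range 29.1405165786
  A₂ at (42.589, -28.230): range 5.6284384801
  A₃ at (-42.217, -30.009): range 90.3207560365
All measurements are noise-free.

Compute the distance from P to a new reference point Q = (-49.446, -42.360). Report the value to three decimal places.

98.719

eq1: (x − 20.514)² + (y + 17.324)² = 29.1405165786²
eq2: (x − 42.589)² + (y + 28.230)² = 5.6284384801²
eq3: (x + 42.217)² + (y + 30.009)² = 90.3207560365²
eq2−eq3, eq2−eq1 (x²,y² cancel):
  -169.612·x − 3.558·y = -8054.100302
  -44.150·x + 21.812·y = -2707.301036
det = -169.612·21.812 − -3.558·-44.150 = -3856.662644
x = (-8054.100302·21.812 − -3.558·-2707.301036) / -3856.662644 = 48.048956
y = (-169.612·-2707.301036 − -8054.100302·-44.150) / -3856.662644 = -26.863178
|P − Q| = √((48.048956 − -49.446)² + (-26.863178 − -42.360)²) = 98.718883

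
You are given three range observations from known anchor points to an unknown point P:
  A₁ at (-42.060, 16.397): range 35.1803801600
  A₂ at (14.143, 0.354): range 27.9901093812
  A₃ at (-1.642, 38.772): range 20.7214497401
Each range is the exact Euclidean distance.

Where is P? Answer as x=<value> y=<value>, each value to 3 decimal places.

eq1: (x + 42.060)² + (y − 16.397)² = 35.1803801600²
eq2: (x − 14.143)² + (y − 0.354)² = 27.9901093812²
eq3: (x + 1.642)² + (y − 38.772)² = 20.7214497401²
eq2−eq1, eq2−eq3 (x²,y² cancel):
  -112.406·x + 32.086·y = 1383.542519
  -31.570·x + 76.836·y = 1659.882127
det = -112.406·76.836 − 32.086·-31.570 = -7623.872396
x = (1383.542519·76.836 − 32.086·1659.882127) / -7623.872396 = -6.957999
y = (-112.406·1659.882127 − 1383.542519·-31.570) / -7623.872396 = 18.744054

x=-6.958 y=18.744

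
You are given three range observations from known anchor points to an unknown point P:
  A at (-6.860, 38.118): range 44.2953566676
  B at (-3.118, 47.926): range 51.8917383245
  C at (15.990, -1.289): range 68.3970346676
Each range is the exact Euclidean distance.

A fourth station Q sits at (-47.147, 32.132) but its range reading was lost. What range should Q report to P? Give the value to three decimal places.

9.923

eq1: (x + 6.860)² + (y − 38.118)² = 44.2953566676²
eq2: (x + 3.118)² + (y − 47.926)² = 51.8917383245²
eq3: (x − 15.990)² + (y + 1.289)² = 68.3970346676²
eq2−eq1, eq2−eq3 (x²,y² cancel):
  -7.484·x − 19.616·y = -75.907992
  38.216·x − 98.430·y = -4034.683624
det = -7.484·-98.430 − -19.616·38.216 = 1486.295176
x = (-75.907992·-98.430 − -19.616·-4034.683624) / 1486.295176 = -48.222407
y = (-7.484·-4034.683624 − -75.907992·38.216) / 1486.295176 = 22.267765
|P − Q| = √((-48.222407 − -47.147)² + (22.267765 − 32.132)²) = 9.922682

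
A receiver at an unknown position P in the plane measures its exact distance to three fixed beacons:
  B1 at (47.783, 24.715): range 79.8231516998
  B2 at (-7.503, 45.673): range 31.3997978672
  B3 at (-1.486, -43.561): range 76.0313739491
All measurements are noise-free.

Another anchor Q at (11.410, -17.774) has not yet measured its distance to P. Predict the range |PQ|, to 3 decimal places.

61.716

eq1: (x − 47.783)² + (y − 24.715)² = 79.8231516998²
eq2: (x + 7.503)² + (y − 45.673)² = 31.3997978672²
eq3: (x + 1.486)² + (y + 43.561)² = 76.0313739491²
eq3−eq1, eq3−eq2 (x²,y² cancel):
  98.538·x + 136.552·y = 403.311674
  -12.034·x + 178.468·y = 5037.371539
det = 98.538·178.468 − 136.552·-12.034 = 19229.146552
x = (403.311674·178.468 − 136.552·5037.371539) / 19229.146552 = -32.028719
y = (98.538·5037.371539 − 403.311674·-12.034) / 19229.146552 = 26.065950
|P − Q| = √((-32.028719 − 11.410)² + (26.065950 − -17.774)²) = 61.715991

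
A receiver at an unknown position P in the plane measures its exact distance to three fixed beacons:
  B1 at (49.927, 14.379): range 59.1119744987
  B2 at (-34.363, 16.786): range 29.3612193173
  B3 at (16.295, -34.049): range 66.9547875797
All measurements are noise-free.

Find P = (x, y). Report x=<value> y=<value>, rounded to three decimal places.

x=-7.461 y=28.550

eq1: (x − 49.927)² + (y − 14.379)² = 59.1119744987²
eq2: (x + 34.363)² + (y − 16.786)² = 29.3612193173²
eq3: (x − 16.295)² + (y + 34.049)² = 66.9547875797²
eq3−eq2, eq3−eq1 (x²,y² cancel):
  -101.316·x + 101.670·y = 3658.586519
  67.264·x + 96.856·y = 2263.317595
det = -101.316·96.856 − 101.670·67.264 = -16651.793376
x = (3658.586519·96.856 − 101.670·2263.317595) / -16651.793376 = -7.461332
y = (-101.316·2263.317595 − 3658.586519·67.264) / -16651.793376 = 28.549565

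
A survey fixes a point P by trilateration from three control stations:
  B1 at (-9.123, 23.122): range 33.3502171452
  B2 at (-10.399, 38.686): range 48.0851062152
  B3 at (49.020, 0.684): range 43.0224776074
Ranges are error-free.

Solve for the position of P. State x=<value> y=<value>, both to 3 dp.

eq1: (x + 9.123)² + (y − 23.122)² = 33.3502171452²
eq2: (x + 10.399)² + (y − 38.686)² = 48.0851062152²
eq3: (x − 49.020)² + (y − 0.684)² = 43.0224776074²
eq3−eq2, eq3−eq1 (x²,y² cancel):
  -118.838·x + 76.004·y = -1259.926319
  -116.286·x + 44.876·y = -1046.875647
det = -118.838·44.876 − 76.004·-116.286 = 3505.227056
x = (-1259.926319·44.876 − 76.004·-1046.875647) / 3505.227056 = 6.569127
y = (-118.838·-1046.875647 − -1259.926319·-116.286) / 3505.227056 = -6.305778

x=6.569 y=-6.306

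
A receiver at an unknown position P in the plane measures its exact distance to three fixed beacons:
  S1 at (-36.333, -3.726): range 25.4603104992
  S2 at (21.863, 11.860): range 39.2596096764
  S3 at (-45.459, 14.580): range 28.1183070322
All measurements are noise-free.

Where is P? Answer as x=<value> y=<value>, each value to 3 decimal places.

eq1: (x + 36.333)² + (y + 3.726)² = 25.4603104992²
eq2: (x − 21.863)² + (y − 11.860)² = 39.2596096764²
eq3: (x + 45.459)² + (y − 14.580)² = 28.1183070322²
eq3−eq1, eq3−eq2 (x²,y² cancel):
  18.252·x − 36.612·y = -802.715336
  134.644·x − 5.440·y = -2411.124474
det = 18.252·-5.440 − -36.612·134.644 = 4830.295248
x = (-802.715336·-5.440 − -36.612·-2411.124474) / 4830.295248 = -17.371468
y = (18.252·-2411.124474 − -802.715336·134.644) / 4830.295248 = 13.264812

x=-17.371 y=13.265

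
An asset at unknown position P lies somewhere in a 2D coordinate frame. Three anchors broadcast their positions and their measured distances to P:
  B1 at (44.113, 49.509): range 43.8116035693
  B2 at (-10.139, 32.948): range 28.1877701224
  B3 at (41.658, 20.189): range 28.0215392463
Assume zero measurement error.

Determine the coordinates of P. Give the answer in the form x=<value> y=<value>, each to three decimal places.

x=13.726 y=17.948

eq1: (x − 44.113)² + (y − 49.509)² = 43.8116035693²
eq2: (x + 10.139)² + (y − 32.948)² = 28.1877701224²
eq3: (x − 41.658)² + (y − 20.189)² = 28.0215392463²
eq2−eq3, eq2−eq1 (x²,y² cancel):
  103.594·x − 25.518·y = 963.958383
  108.504·x + 33.122·y = 2083.821602
det = 103.594·33.122 − -25.518·108.504 = 6200.045540
x = (963.958383·33.122 − -25.518·2083.821602) / 6200.045540 = 13.726220
y = (103.594·2083.821602 − 963.958383·108.504) / 6200.045540 = 17.947945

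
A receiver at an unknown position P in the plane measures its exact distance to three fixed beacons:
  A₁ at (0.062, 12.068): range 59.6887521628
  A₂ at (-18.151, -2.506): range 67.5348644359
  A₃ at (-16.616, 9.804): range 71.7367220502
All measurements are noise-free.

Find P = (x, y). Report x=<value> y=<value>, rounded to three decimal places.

eq1: (x − 0.062)² + (y − 12.068)² = 59.6887521628²
eq2: (x + 18.151)² + (y + 2.506)² = 67.5348644359²
eq3: (x + 16.616)² + (y − 9.804)² = 71.7367220502²
eq1−eq2, eq1−eq3 (x²,y² cancel):
  -36.426·x − 29.148·y = -808.112411
  -33.356·x − 4.528·y = -1356.840752
det = -36.426·-4.528 − -29.148·-33.356 = -807.323760
x = (-808.112411·-4.528 − -29.148·-1356.840752) / -807.323760 = 44.455599
y = (-36.426·-1356.840752 − -808.112411·-33.356) / -807.323760 = -27.831317

x=44.456 y=-27.831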